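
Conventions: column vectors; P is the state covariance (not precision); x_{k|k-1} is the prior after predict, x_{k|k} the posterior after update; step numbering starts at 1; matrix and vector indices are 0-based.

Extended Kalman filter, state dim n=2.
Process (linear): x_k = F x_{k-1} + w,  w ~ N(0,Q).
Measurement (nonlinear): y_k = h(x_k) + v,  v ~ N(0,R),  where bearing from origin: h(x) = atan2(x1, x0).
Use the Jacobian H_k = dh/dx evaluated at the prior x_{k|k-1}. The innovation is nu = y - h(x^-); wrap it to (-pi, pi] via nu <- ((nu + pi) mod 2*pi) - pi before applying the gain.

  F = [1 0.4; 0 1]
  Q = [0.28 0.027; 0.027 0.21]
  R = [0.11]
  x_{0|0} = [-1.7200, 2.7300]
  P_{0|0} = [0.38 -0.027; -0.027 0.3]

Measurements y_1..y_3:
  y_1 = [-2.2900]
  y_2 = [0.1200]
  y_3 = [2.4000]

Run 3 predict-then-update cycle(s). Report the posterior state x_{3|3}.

step 1: x^-=[-0.6280, 2.7300]  P^-=[0.6864 0.1200; 0.1200 0.5100]  H_jac=[-0.3479 -0.0800]  S=[0.2030]  K=[-1.2235; -0.4067]  nu=[2.1963]  x^+=[-3.3151, 1.8369]  P^+=[0.3825 0.0190; 0.0190 0.4764]
step 2: x^-=[-2.5804, 1.8369]  P^-=[0.7539 0.2366; 0.2366 0.6864]  H_jac=[-0.1831 -0.2572]  S=[0.2030]  K=[-0.9799; -1.0833]  nu=[-2.4030]  x^+=[-0.2258, 4.4399]  P^+=[0.5590 0.0211; 0.0211 0.4483]
step 3: x^-=[1.5502, 4.4399]  P^-=[0.9276 0.2274; 0.2274 0.6583]  H_jac=[-0.2008 0.0701]  S=[0.1442]  K=[-1.1808; 0.0033]  nu=[1.1651]  x^+=[0.1744, 4.4438]  P^+=[0.7266 0.2280; 0.2280 0.6583]

x_post = [0.1744, 4.4438]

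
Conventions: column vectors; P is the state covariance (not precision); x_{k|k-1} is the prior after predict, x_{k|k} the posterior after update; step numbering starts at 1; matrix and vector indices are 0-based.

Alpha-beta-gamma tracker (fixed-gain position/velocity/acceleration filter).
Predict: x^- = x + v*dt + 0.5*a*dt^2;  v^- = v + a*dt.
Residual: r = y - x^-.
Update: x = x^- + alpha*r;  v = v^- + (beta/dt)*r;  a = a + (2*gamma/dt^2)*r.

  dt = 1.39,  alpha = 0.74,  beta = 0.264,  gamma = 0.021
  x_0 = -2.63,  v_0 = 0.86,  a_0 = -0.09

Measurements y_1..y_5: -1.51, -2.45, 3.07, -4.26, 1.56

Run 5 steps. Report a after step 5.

a_post = -0.0852

step 1: x_pred=-1.5215  r=0.0115  x^+=-1.5130  v^+=0.7371  a^+=-0.0897
step 2: x_pred=-0.5751  r=-1.8749  x^+=-1.9625  v^+=0.2563  a^+=-0.1305
step 3: x_pred=-1.7324  r=4.8024  x^+=1.8214  v^+=0.9870  a^+=-0.0261
step 4: x_pred=3.1680  r=-7.4280  x^+=-2.3287  v^+=-0.4601  a^+=-0.1876
step 5: x_pred=-3.1495  r=4.7095  x^+=0.3355  v^+=0.1736  a^+=-0.0852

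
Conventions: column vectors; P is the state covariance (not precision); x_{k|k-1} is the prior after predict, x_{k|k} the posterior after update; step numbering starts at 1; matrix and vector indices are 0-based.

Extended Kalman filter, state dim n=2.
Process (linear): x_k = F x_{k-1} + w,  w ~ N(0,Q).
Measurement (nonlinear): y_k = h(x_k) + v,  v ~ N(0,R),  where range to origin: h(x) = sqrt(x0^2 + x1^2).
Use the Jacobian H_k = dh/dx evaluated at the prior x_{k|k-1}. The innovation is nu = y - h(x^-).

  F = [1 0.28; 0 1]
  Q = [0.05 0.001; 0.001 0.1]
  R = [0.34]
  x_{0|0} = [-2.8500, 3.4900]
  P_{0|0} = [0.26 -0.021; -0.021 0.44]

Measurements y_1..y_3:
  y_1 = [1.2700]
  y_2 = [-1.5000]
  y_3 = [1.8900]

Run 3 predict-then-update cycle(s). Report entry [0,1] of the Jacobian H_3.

H_jac[0,1] = 0.4643

step 1: x^-=[-1.8728, 3.4900]  P^-=[0.3327 0.1032; 0.1032 0.5400]  H_jac=[-0.4728 0.8811]  S=[0.7477]  K=[-0.0888; 0.5711]  nu=[-2.6907]  x^+=[-1.6338, 1.9532]  P^+=[0.3268 0.1411; 0.1411 0.2961]
step 2: x^-=[-1.0870, 1.9532]  P^-=[0.4791 0.2250; 0.2250 0.3961]  H_jac=[-0.4863 0.8738]  S=[0.5645]  K=[-0.0644; 0.4193]  nu=[-3.7353]  x^+=[-0.8466, 0.3870]  P^+=[0.4767 0.2403; 0.2403 0.2969]
step 3: x^-=[-0.7382, 0.3870]  P^-=[0.6846 0.3244; 0.3244 0.3969]  H_jac=[-0.8857 0.4643]  S=[0.6958]  K=[-0.6550; -0.1481]  nu=[1.0565]  x^+=[-1.4302, 0.2305]  P^+=[0.3861 0.2569; 0.2569 0.3816]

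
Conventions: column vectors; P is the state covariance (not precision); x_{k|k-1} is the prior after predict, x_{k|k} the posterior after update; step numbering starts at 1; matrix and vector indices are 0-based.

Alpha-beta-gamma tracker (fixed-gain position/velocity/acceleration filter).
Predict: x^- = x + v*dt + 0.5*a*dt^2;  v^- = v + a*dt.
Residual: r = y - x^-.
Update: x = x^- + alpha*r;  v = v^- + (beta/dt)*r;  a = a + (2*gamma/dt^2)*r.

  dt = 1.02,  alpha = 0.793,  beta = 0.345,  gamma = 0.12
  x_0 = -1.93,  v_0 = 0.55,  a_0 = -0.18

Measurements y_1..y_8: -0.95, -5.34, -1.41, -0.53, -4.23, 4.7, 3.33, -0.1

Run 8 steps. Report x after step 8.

x_post = 1.5025

step 1: x_pred=-1.4626  r=0.5126  x^+=-1.0561  v^+=0.5398  a^+=-0.0617
step 2: x_pred=-0.5376  r=-4.8024  x^+=-4.3459  v^+=-1.1475  a^+=-1.1696
step 3: x_pred=-6.1248  r=4.7148  x^+=-2.3860  v^+=-0.7458  a^+=-0.0819
step 4: x_pred=-3.1893  r=2.6593  x^+=-1.0805  v^+=0.0701  a^+=0.5315
step 5: x_pred=-0.7325  r=-3.4975  x^+=-3.5060  v^+=-0.5708  a^+=-0.2753
step 6: x_pred=-4.2314  r=8.9314  x^+=2.8512  v^+=2.1693  a^+=1.7850
step 7: x_pred=5.9925  r=-2.6625  x^+=3.8811  v^+=3.0895  a^+=1.1708
step 8: x_pred=7.6414  r=-7.7414  x^+=1.5025  v^+=1.6653  a^+=-0.6150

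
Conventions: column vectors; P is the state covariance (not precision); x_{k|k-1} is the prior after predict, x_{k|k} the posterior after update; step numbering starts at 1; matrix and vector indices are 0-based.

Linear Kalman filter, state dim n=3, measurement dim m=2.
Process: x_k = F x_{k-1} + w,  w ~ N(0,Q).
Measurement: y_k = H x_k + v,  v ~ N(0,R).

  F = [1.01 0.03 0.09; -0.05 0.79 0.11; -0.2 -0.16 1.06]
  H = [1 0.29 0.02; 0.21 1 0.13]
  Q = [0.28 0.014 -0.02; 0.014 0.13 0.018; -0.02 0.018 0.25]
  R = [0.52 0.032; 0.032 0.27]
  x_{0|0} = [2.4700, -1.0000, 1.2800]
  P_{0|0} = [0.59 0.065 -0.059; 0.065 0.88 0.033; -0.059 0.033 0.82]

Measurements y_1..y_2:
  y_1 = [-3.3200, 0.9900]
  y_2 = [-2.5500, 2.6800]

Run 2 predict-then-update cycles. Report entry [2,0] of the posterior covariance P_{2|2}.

P_post[2,0] = -0.0331

step 1: x^-=[2.5799, -0.7727, 1.0228]  P^-=[0.8827 0.0611 -0.1376; 0.0611 0.6919 0.0300; -0.1376 0.0300 1.2355]  S=[1.4917 0.4693; 0.4693 1.0476]  K=[0.6206 -0.0598; -0.0430 0.6956; -0.1378 0.2161]  nu=[-5.6963, 1.0880]  x^+=[-1.0203, 0.2290, 2.0431]  P^+=[0.3393 -0.0593 -0.0633; -0.0593 0.2102 -0.0870; -0.0633 -0.0870 1.1861]
step 2: x^-=[-0.8398, 0.4567, 2.3332]  P^-=[0.6203 -0.0469 -0.0345; -0.0469 0.2667 0.0755; -0.0345 0.0755 1.6542]  S=[1.1357 0.1939; 0.1939 0.5900]  K=[0.5411 -0.0441; -0.0519 0.4690; -0.0678 0.5024]  nu=[-1.8893, 2.0964]  x^+=[-1.9546, 1.5378, 3.5144]  P^+=[0.2958 -0.0524 -0.0331; -0.0524 0.1433 -0.0563; -0.0331 -0.0563 1.5133]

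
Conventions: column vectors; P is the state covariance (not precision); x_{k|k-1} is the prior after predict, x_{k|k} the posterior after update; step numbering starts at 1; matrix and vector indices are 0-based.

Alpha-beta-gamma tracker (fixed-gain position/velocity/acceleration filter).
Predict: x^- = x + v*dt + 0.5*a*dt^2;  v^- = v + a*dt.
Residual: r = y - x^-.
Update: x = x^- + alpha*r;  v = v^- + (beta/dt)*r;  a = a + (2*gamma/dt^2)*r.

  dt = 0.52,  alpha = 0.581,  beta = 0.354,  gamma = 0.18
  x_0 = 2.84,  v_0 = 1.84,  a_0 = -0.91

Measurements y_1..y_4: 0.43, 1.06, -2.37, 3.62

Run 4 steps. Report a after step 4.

a_post = 7.0098

step 1: x_pred=3.6738  r=-3.2438  x^+=1.7891  v^+=-0.8415  a^+=-5.2286
step 2: x_pred=0.6447  r=0.4153  x^+=0.8860  v^+=-3.2776  a^+=-4.6757
step 3: x_pred=-1.4505  r=-0.9195  x^+=-1.9847  v^+=-6.3349  a^+=-5.8998
step 4: x_pred=-6.0765  r=9.6965  x^+=-0.4429  v^+=-2.8017  a^+=7.0098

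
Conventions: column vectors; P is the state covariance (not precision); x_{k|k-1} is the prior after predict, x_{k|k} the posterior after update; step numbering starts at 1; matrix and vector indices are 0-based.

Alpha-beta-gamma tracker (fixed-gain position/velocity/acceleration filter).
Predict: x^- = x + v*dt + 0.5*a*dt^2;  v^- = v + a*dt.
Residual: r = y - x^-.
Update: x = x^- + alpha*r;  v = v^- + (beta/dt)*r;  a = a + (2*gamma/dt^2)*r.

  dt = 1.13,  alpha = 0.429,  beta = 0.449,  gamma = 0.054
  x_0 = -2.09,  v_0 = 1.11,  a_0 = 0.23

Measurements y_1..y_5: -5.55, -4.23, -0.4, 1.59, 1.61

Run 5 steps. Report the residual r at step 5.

resid = -0.6700

step 1: x_pred=-0.6889  r=-4.8611  x^+=-2.7743  v^+=-0.5617  a^+=-0.1812
step 2: x_pred=-3.5246  r=-0.7054  x^+=-3.8272  v^+=-1.0466  a^+=-0.2408
step 3: x_pred=-5.1637  r=4.7637  x^+=-3.1201  v^+=0.5741  a^+=0.1621
step 4: x_pred=-2.3679  r=3.9579  x^+=-0.6699  v^+=2.3299  a^+=0.4969
step 5: x_pred=2.2800  r=-0.6700  x^+=1.9926  v^+=2.6251  a^+=0.4402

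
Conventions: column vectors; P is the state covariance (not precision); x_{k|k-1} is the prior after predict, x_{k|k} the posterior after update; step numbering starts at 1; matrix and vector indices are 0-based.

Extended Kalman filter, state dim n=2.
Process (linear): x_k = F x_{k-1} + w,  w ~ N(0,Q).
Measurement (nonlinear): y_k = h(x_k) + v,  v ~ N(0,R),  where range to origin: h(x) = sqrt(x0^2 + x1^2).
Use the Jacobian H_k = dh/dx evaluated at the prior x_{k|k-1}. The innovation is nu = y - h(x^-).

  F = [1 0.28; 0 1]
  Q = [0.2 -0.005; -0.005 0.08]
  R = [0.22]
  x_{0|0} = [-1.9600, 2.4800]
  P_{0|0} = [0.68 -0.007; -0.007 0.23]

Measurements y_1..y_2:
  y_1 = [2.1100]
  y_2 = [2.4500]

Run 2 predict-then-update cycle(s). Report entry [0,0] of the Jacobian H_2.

step 1: x^-=[-1.2656, 2.4800]  P^-=[0.8941 0.0524; 0.0524 0.3100]  H_jac=[-0.4546 0.8907]  S=[0.6083]  K=[-0.5914; 0.4148]  nu=[-0.6743]  x^+=[-0.8668, 2.2003]  P^+=[0.6813 0.2016; 0.2016 0.2053]
step 2: x^-=[-0.2507, 2.2003]  P^-=[1.0103 0.2541; 0.2541 0.2853]  H_jac=[-0.1132 0.9936]  S=[0.4575]  K=[0.3019; 0.5568]  nu=[0.2354]  x^+=[-0.1796, 2.3314]  P^+=[0.9687 0.1772; 0.1772 0.1435]

H_jac[0,0] = -0.1132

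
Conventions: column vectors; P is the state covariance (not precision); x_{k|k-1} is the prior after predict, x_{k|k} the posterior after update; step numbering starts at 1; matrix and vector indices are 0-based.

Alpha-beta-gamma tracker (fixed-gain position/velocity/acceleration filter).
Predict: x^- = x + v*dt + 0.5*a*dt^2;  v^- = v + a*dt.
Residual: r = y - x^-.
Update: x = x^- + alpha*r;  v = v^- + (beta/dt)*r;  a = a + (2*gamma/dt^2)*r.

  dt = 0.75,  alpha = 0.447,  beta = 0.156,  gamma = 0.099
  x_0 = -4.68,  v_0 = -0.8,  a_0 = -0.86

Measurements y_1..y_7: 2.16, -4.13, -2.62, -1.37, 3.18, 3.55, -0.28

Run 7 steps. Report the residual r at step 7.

resid = -7.0979

step 1: x_pred=-5.5219  r=7.6819  x^+=-2.0881  v^+=0.1528  a^+=1.8440
step 2: x_pred=-1.4548  r=-2.6752  x^+=-2.6506  v^+=0.9794  a^+=0.9024
step 3: x_pred=-1.6623  r=-0.9577  x^+=-2.0904  v^+=1.4570  a^+=0.5652
step 4: x_pred=-0.8387  r=-0.5313  x^+=-1.0762  v^+=1.7704  a^+=0.3782
step 5: x_pred=0.3580  r=2.8220  x^+=1.6194  v^+=2.6410  a^+=1.3716
step 6: x_pred=3.9860  r=-0.4360  x^+=3.7911  v^+=3.5790  a^+=1.2181
step 7: x_pred=6.8179  r=-7.0979  x^+=3.6452  v^+=3.0162  a^+=-1.2804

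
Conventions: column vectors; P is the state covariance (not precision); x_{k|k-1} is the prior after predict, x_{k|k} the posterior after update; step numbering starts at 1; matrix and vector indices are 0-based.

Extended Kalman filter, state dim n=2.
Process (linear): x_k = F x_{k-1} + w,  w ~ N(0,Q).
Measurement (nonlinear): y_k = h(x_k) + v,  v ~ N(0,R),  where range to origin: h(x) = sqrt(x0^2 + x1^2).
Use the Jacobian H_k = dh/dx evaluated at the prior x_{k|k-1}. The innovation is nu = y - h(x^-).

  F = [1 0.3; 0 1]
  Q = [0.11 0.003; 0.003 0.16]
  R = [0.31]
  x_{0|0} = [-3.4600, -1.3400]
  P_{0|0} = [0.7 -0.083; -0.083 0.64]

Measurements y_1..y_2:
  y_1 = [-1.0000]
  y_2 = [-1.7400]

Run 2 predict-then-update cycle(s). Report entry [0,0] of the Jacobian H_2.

step 1: x^-=[-3.8620, -1.3400]  P^-=[0.8178 0.1120; 0.1120 0.8000]  H_jac=[-0.9447 -0.3278]  S=[1.1953]  K=[-0.6771; -0.3079]  nu=[-5.0879]  x^+=[-0.4169, 0.2267]  P^+=[0.2698 -0.1372; -0.1372 0.6867]
step 2: x^-=[-0.3489, 0.2267]  P^-=[0.3593 0.0718; 0.0718 0.8467]  H_jac=[-0.8386 0.5448]  S=[0.7483]  K=[-0.3503; 0.5359]  nu=[-2.1561]  x^+=[0.4064, -0.9289]  P^+=[0.2674 0.2123; 0.2123 0.6317]

H_jac[0,0] = -0.8386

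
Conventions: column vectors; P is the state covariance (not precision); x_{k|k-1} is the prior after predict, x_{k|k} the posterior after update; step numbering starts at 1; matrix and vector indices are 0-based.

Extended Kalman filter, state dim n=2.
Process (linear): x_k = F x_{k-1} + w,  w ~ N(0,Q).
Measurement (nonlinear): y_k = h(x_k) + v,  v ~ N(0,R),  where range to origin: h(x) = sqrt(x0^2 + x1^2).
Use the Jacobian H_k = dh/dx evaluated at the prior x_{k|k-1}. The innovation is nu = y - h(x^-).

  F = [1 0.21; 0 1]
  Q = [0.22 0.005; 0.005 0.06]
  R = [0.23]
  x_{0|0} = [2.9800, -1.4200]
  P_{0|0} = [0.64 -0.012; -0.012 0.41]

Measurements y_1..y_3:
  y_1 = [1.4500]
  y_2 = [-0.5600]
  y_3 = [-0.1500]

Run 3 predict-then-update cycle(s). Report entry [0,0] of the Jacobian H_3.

step 1: x^-=[2.6818, -1.4200]  P^-=[0.8730 0.0791; 0.0791 0.4700]  H_jac=[0.8838 -0.4679]  S=[0.9494]  K=[0.7737; -0.1580]  nu=[-1.5845]  x^+=[1.4558, -1.1696]  P^+=[0.3047 0.1952; 0.1952 0.4463]
step 2: x^-=[1.2102, -1.1696]  P^-=[0.6264 0.2939; 0.2939 0.5063]  H_jac=[0.7191 -0.6949]  S=[0.5046]  K=[0.4878; -0.2784]  nu=[-2.2430]  x^+=[0.1161, -0.5451]  P^+=[0.5063 0.3624; 0.3624 0.4672]
step 3: x^-=[0.0016, -0.5451]  P^-=[0.8991 0.4655; 0.4655 0.5272]  H_jac=[0.0030 -1.0000]  S=[0.7544]  K=[-0.6135; -0.6970]  nu=[-0.6951]  x^+=[0.4281, -0.0606]  P^+=[0.6152 0.1430; 0.1430 0.1607]

H_jac[0,0] = 0.0030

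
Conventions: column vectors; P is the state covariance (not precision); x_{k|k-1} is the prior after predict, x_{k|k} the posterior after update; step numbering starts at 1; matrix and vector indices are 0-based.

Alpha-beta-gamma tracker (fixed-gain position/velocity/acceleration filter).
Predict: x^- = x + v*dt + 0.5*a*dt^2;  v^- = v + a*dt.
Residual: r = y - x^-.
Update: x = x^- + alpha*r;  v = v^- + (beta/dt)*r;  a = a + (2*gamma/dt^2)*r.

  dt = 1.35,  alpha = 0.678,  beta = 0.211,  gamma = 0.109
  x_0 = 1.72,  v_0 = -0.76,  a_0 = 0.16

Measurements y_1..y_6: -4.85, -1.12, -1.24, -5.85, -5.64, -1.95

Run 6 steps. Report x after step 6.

step 1: x_pred=0.8398  r=-5.6898  x^+=-3.0179  v^+=-1.4333  a^+=-0.5206
step 2: x_pred=-5.4272  r=4.3072  x^+=-2.5069  v^+=-1.4629  a^+=-0.0054
step 3: x_pred=-4.4867  r=3.2467  x^+=-2.2854  v^+=-0.9627  a^+=0.3830
step 4: x_pred=-3.2361  r=-2.6139  x^+=-5.0083  v^+=-0.8542  a^+=0.0703
step 5: x_pred=-6.0974  r=0.4574  x^+=-5.7873  v^+=-0.6878  a^+=0.1250
step 6: x_pred=-6.6019  r=4.6519  x^+=-3.4479  v^+=0.2081  a^+=0.6815

x_post = -3.4479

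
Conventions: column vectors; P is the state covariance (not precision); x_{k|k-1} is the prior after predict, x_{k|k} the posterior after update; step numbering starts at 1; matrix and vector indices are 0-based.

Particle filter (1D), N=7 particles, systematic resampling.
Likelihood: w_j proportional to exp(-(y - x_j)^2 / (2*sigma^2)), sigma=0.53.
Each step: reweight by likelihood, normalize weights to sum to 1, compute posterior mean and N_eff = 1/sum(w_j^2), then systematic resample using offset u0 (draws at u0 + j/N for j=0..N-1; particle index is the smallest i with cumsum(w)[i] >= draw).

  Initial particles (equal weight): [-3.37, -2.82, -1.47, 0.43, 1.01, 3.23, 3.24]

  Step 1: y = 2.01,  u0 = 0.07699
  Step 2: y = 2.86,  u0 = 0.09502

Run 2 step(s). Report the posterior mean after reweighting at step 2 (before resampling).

post_mean = 3.2280

step 1: w=[0.0000, 0.0000, 0.0000, 0.0369, 0.5290, 0.2218, 0.2123]  mean=1.9544  Neff=2.6631  idx=[4, 4, 4, 4, 5, 6, 6]
step 2: w=[0.0010, 0.0010, 0.0010, 0.0010, 0.3350, 0.3306, 0.3306]  mean=3.2280  Neff=3.0232  idx=[4, 4, 5, 5, 5, 6, 6]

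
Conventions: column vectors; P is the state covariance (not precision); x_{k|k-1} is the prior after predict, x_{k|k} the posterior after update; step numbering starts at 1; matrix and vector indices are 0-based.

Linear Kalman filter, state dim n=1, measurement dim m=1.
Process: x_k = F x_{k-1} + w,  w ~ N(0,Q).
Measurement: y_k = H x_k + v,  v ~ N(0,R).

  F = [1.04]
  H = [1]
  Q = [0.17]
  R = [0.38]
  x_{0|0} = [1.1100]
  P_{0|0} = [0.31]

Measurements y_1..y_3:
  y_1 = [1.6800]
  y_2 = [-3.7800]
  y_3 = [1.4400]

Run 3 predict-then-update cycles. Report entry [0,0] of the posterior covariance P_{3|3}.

step 1: x^-=[1.1544]  P^-=[0.5053]  S=[0.8853]  K=[0.5708]  nu=[0.5256]  x^+=[1.4544]  P^+=[0.2169]
step 2: x^-=[1.5126]  P^-=[0.4046]  S=[0.7846]  K=[0.5157]  nu=[-5.2926]  x^+=[-1.2166]  P^+=[0.1960]
step 3: x^-=[-1.2653]  P^-=[0.3819]  S=[0.7619]  K=[0.5013]  nu=[2.7053]  x^+=[0.0908]  P^+=[0.1905]

P_post[0,0] = 0.1905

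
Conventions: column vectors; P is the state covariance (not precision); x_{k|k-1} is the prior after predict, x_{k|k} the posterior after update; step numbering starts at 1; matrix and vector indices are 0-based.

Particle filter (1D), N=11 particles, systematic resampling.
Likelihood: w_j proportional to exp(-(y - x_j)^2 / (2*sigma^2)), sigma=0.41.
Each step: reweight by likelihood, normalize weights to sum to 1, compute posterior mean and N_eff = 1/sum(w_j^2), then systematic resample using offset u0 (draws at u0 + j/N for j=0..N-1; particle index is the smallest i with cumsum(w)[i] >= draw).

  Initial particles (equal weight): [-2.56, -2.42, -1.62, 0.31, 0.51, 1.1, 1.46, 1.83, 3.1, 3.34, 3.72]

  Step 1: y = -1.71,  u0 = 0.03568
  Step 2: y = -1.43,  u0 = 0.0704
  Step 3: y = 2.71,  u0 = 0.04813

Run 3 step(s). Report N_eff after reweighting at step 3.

step 1: w=[0.0886, 0.1696, 0.7418, 0.0000, 0.0000, 0.0000, 0.0000, 0.0000, 0.0000, 0.0000, 0.0000]  mean=-1.8390  Neff=1.7041  idx=[0, 1, 1, 2, 2, 2, 2, 2, 2, 2, 2]
step 2: w=[0.0031, 0.0074, 0.0074, 0.1228, 0.1228, 0.1228, 0.1228, 0.1228, 0.1228, 0.1228, 0.1228]  mean=-1.6347  Neff=8.2857  idx=[3, 4, 4, 5, 6, 7, 7, 8, 9, 10, 10]
step 3: w=[0.0909, 0.0909, 0.0909, 0.0909, 0.0909, 0.0909, 0.0909, 0.0909, 0.0909, 0.0909, 0.0909]  mean=-1.6200  Neff=11.0000  idx=[0, 1, 2, 3, 4, 5, 6, 7, 8, 9, 10]

N_eff = 11.0000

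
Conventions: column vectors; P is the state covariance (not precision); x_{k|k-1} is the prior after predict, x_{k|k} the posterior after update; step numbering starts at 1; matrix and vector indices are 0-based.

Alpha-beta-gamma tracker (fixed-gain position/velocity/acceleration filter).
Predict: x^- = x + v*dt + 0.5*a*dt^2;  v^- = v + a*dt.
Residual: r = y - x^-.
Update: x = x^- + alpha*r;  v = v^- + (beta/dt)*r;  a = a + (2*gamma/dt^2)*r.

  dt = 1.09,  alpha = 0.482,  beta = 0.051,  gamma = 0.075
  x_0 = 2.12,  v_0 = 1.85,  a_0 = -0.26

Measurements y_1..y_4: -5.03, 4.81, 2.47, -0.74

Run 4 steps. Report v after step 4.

v_post = -1.8152

step 1: x_pred=3.9820  r=-9.0120  x^+=-0.3618  v^+=1.1449  a^+=-1.3978
step 2: x_pred=0.0559  r=4.7541  x^+=2.3474  v^+=-0.1562  a^+=-0.7976
step 3: x_pred=1.7033  r=0.7667  x^+=2.0728  v^+=-0.9897  a^+=-0.7008
step 4: x_pred=0.5778  r=-1.3178  x^+=-0.0574  v^+=-1.8152  a^+=-0.8671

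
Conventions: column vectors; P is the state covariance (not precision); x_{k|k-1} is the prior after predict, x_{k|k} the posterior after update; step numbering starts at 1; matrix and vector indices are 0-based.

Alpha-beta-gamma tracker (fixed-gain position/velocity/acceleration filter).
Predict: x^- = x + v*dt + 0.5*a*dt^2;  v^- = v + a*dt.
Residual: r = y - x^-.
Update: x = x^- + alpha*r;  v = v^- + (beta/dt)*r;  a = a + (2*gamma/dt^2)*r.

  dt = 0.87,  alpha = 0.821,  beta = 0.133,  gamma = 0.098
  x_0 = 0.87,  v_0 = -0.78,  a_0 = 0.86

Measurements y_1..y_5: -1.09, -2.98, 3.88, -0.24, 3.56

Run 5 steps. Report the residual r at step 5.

resid = 1.5293

step 1: x_pred=0.5169  r=-1.6069  x^+=-0.8024  v^+=-0.2774  a^+=0.4439
step 2: x_pred=-0.8758  r=-2.1042  x^+=-2.6033  v^+=-0.2129  a^+=-0.1010
step 3: x_pred=-2.8268  r=6.7068  x^+=2.6795  v^+=0.7245  a^+=1.6357
step 4: x_pred=3.9288  r=-4.1688  x^+=0.5062  v^+=1.5103  a^+=0.5562
step 5: x_pred=2.0307  r=1.5293  x^+=3.2862  v^+=2.2280  a^+=0.9522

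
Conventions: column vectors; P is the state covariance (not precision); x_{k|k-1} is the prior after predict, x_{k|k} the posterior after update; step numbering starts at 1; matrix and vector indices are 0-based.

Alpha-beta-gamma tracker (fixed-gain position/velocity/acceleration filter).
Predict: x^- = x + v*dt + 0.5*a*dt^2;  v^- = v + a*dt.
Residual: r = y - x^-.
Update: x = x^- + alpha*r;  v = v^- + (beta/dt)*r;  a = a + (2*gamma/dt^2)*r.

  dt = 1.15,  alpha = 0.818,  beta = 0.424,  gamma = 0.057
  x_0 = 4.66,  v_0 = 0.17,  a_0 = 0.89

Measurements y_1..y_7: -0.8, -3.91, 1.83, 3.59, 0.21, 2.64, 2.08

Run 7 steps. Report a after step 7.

step 1: x_pred=5.4440  r=-6.2440  x^+=0.3364  v^+=-1.1086  a^+=0.3518
step 2: x_pred=-0.7059  r=-3.2041  x^+=-3.3269  v^+=-1.8854  a^+=0.0756
step 3: x_pred=-5.4451  r=7.2751  x^+=0.5059  v^+=0.8838  a^+=0.7027
step 4: x_pred=1.9869  r=1.6031  x^+=3.2982  v^+=2.2829  a^+=0.8409
step 5: x_pred=6.4796  r=-6.2696  x^+=1.3511  v^+=0.9383  a^+=0.3004
step 6: x_pred=2.6288  r=0.0112  x^+=2.6380  v^+=1.2880  a^+=0.3014
step 7: x_pred=4.3184  r=-2.2384  x^+=2.4874  v^+=0.8093  a^+=0.1084

a_post = 0.1084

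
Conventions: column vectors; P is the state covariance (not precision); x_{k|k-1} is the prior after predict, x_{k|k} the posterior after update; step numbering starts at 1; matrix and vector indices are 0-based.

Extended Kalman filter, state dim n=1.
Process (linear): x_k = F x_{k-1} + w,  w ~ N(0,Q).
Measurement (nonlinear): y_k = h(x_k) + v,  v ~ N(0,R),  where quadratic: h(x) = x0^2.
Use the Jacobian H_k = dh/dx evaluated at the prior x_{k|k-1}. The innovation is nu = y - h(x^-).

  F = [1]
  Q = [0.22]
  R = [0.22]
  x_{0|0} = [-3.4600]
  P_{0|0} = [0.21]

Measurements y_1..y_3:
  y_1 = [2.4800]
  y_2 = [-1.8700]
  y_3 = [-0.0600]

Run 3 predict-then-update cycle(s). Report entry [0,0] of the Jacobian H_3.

step 1: x^-=[-3.4600]  P^-=[0.4300]  H_jac=[-6.9200]  S=[20.8112]  K=[-0.1430]  nu=[-9.4916]  x^+=[-2.1029]  P^+=[0.0045]
step 2: x^-=[-2.1029]  P^-=[0.2245]  H_jac=[-4.2058]  S=[4.1919]  K=[-0.2253]  nu=[-6.2921]  x^+=[-0.6853]  P^+=[0.0118]
step 3: x^-=[-0.6853]  P^-=[0.2318]  H_jac=[-1.3707]  S=[0.6555]  K=[-0.4847]  nu=[-0.5297]  x^+=[-0.4286]  P^+=[0.0778]

H_jac[0,0] = -1.3707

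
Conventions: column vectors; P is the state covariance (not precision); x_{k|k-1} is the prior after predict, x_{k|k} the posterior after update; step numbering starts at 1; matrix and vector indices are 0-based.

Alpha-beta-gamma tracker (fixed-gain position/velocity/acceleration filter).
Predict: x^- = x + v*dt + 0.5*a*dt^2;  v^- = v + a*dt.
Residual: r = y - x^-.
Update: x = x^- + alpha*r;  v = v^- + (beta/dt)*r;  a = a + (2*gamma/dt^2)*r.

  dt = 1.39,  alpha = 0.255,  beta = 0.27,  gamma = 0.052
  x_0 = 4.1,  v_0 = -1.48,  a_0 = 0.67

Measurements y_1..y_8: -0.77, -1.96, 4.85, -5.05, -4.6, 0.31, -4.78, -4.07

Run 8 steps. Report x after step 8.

x_post = -3.2328

step 1: x_pred=2.6901  r=-3.4601  x^+=1.8077  v^+=-1.2208  a^+=0.4838
step 2: x_pred=0.5782  r=-2.5382  x^+=-0.0691  v^+=-1.0414  a^+=0.3471
step 3: x_pred=-1.1813  r=6.0313  x^+=0.3567  v^+=0.6127  a^+=0.6718
step 4: x_pred=1.8573  r=-6.9073  x^+=0.0959  v^+=0.2047  a^+=0.3000
step 5: x_pred=0.6703  r=-5.2703  x^+=-0.6736  v^+=-0.4020  a^+=0.0163
step 6: x_pred=-1.2167  r=1.5267  x^+=-0.8274  v^+=-0.0828  a^+=0.0985
step 7: x_pred=-0.8474  r=-3.9326  x^+=-1.8502  v^+=-0.7098  a^+=-0.1132
step 8: x_pred=-2.9462  r=-1.1238  x^+=-3.2328  v^+=-1.0855  a^+=-0.1737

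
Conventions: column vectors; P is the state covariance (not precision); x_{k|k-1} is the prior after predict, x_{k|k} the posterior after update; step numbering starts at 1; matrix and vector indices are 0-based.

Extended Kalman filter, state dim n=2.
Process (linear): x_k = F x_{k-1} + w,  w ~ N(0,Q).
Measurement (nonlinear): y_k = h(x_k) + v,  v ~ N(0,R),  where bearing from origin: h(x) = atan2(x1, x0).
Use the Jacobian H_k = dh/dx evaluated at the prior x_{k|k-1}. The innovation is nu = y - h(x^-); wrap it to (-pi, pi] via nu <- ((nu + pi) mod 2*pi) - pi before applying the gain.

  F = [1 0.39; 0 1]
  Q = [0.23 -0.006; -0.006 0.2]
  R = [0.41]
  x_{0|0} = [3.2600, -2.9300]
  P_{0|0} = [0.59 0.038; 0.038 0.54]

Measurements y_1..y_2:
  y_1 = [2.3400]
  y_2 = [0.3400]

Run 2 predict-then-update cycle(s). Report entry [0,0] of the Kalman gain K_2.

step 1: x^-=[2.1173, -2.9300]  P^-=[0.9318 0.2426; 0.2426 0.7400]  H_jac=[0.2242 0.1620]  S=[0.4939]  K=[0.5026; 0.3529]  nu=[-2.9981]  x^+=[0.6105, -3.9880]  P^+=[0.8070 0.1550; 0.1550 0.6785]
step 2: x^-=[-0.9448, -3.9880]  P^-=[1.2611 0.4136; 0.4136 0.8785]  H_jac=[0.2374 -0.0563]  S=[0.4728]  K=[0.5841; 0.1032]  nu=[2.1434]  x^+=[0.3070, -3.7669]  P^+=[1.0998 0.3851; 0.3851 0.8735]

K[0,0] = 0.5841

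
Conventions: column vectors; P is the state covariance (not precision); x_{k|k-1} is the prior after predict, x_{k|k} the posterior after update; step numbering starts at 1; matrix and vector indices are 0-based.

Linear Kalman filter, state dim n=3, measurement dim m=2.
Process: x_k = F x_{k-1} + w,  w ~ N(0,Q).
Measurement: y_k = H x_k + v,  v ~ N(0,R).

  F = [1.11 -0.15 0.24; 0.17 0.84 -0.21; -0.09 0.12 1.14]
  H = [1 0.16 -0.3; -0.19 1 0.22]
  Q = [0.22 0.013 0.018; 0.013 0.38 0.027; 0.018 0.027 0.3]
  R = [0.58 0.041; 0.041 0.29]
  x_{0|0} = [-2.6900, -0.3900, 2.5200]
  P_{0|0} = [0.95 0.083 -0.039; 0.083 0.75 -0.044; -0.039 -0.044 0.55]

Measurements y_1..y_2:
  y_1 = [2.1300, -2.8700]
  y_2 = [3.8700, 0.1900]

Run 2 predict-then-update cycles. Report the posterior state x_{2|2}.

x_post = [3.5507, -0.3752, 1.8051]

step 1: x^-=[-2.3226, -1.3141, 3.0681]  P^-=[1.3938 0.1426 0.0300; 0.1426 1.0029 -0.0975; 0.0300 -0.0975 1.0274]  S=[2.1289 0.0412; 0.0412 1.2934]  K=[0.6633 -0.1106; 0.1419 0.7334; -0.1399 0.0994]  nu=[5.5833, -2.6722]  x^+=[1.6763, -2.4816, 2.0211]  P^+=[0.4473 0.0277 0.2385; 0.0277 0.2558 -0.1459; 0.2385 -0.1459 0.9741]
step 2: x^-=[2.7180, -2.2240, 1.8554]  P^-=[0.9614 -0.0387 0.5567; -0.0387 0.6588 -0.2741; 0.5567 -0.2741 1.4838]  S=[1.3717 0.0551; 0.0551 0.9029]  K=[0.5804 -0.1449; 0.0818 0.6660; 0.0518 -0.0623]  nu=[2.0644, 2.5222]  x^+=[3.5507, -0.3752, 1.8051]  P^+=[0.4896 -0.0373 0.5096; -0.0373 0.2431 -0.2441; 0.5096 -0.2441 1.4770]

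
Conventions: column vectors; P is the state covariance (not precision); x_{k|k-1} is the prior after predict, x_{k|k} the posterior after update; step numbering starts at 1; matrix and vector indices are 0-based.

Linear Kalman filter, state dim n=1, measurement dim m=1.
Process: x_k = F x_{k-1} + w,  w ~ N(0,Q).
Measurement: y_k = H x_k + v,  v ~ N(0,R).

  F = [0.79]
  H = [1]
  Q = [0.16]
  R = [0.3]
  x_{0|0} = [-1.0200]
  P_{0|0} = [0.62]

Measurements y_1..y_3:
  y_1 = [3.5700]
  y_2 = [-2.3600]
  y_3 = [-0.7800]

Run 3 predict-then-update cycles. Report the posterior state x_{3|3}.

x_post = [-0.4915]

step 1: x^-=[-0.8058]  P^-=[0.5469]  S=[0.8469]  K=[0.6458]  nu=[4.3758]  x^+=[2.0200]  P^+=[0.1937]
step 2: x^-=[1.5958]  P^-=[0.2809]  S=[0.5809]  K=[0.4836]  nu=[-3.9558]  x^+=[-0.3171]  P^+=[0.1451]
step 3: x^-=[-0.2505]  P^-=[0.2505]  S=[0.5505]  K=[0.4551]  nu=[-0.5295]  x^+=[-0.4915]  P^+=[0.1365]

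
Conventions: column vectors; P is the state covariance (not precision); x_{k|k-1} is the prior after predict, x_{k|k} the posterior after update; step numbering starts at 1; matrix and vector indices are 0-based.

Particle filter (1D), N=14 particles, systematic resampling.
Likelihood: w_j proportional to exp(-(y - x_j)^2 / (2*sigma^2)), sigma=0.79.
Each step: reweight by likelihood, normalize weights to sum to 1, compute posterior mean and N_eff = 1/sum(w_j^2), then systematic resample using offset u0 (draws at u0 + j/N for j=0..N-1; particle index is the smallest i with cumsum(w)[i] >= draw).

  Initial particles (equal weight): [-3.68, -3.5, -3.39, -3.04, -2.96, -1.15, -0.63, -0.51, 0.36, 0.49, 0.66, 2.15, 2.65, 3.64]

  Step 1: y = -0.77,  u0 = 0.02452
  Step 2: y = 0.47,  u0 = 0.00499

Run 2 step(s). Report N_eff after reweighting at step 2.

N_eff = 9.7077

step 1: w=[0.0003, 0.0007, 0.0011, 0.0044, 0.0058, 0.2405, 0.2658, 0.2558, 0.0971, 0.0757, 0.0525, 0.0003, 0.0000, 0.0000]  mean=-0.5049  Neff=4.7185  idx=[5, 5, 5, 5, 6, 6, 6, 7, 7, 7, 7, 8, 9, 10]
step 2: w=[0.0190, 0.0190, 0.0190, 0.0190, 0.0589, 0.0589, 0.0589, 0.0719, 0.0719, 0.0719, 0.0719, 0.1538, 0.1552, 0.1508]  mean=-0.1143  Neff=9.7077  idx=[0, 4, 5, 6, 7, 8, 9, 10, 11, 11, 12, 12, 13, 13]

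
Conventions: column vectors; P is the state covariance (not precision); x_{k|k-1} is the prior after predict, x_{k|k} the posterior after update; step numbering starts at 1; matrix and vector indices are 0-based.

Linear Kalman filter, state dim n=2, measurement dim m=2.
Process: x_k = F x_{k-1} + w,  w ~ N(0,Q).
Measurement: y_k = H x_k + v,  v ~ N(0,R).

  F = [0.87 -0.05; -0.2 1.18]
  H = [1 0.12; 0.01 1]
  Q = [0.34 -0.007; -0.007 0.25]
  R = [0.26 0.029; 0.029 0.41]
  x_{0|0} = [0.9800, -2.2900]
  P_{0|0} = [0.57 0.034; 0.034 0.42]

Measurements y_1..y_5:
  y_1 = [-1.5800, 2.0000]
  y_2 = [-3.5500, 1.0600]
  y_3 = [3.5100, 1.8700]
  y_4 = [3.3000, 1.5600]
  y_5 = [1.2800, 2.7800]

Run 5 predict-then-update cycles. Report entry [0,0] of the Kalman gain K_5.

K[0,0] = 0.6431

step 1: x^-=[0.9671, -2.8982]  P^-=[0.7695 -0.0957; -0.0957 0.8416]  S=[1.0187 0.0419; 0.0419 1.2497]  K=[0.7481 -0.0955; -0.0225 0.6734]  nu=[-2.1993, 4.8885]  x^+=[-1.1449, 0.4431]  P^+=[0.1941 -0.0194; -0.0194 0.2756]
step 2: x^-=[-1.0182, 0.7519]  P^-=[0.4893 -0.0771; -0.0771 0.6507]  S=[0.7401 0.0348; 0.0348 1.0592]  K=[0.6528 -0.0896; -0.0276 0.6145]  nu=[-2.6220, 0.3183]  x^+=[-2.7583, 1.0198]  P^+=[0.1695 -0.0195; -0.0195 0.2513]
step 3: x^-=[-2.4507, 1.7550]  P^-=[0.4706 -0.0715; -0.0715 0.6160]  S=[0.7223 0.0360; 0.0360 1.0246]  K=[0.6440 -0.0879; -0.0267 0.6014]  nu=[5.7501, 0.1395]  x^+=[1.2402, 1.6855]  P^+=[0.1672 -0.0190; -0.0190 0.2460]
step 4: x^-=[0.9947, 1.7408]  P^-=[0.4688 -0.0703; -0.0703 0.6082]  S=[0.7207 0.0363; 0.0363 1.0168]  K=[0.6432 -0.0875; -0.0264 0.5984]  nu=[2.0964, -0.1908]  x^+=[2.3598, 1.5713]  P^+=[0.1670 -0.0189; -0.0189 0.2448]
step 5: x^-=[1.9744, 1.3822]  P^-=[0.4686 -0.0701; -0.0701 0.6064]  S=[0.7205 0.0363; 0.0363 1.0150]  K=[0.6431 -0.0874; -0.0264 0.5977]  nu=[-0.8603, 1.3781]  x^+=[1.3007, 2.2285]  P^+=[0.1669 -0.0189; -0.0189 0.2445]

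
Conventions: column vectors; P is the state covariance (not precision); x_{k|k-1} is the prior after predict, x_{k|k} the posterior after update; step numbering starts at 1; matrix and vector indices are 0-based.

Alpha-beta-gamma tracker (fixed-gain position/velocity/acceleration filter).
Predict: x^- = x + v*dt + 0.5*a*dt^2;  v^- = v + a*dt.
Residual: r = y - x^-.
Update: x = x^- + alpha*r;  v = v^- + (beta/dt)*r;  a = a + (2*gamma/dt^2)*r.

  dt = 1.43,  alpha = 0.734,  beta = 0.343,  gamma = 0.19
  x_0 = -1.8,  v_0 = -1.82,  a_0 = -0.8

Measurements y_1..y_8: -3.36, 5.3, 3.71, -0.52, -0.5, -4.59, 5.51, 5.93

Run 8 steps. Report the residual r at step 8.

resid = 7.5344

step 1: x_pred=-5.2206  r=1.8606  x^+=-3.8549  v^+=-2.5177  a^+=-0.4543
step 2: x_pred=-7.9197  r=13.2197  x^+=1.7836  v^+=0.0036  a^+=2.0023
step 3: x_pred=3.8360  r=-0.1260  x^+=3.7435  v^+=2.8367  a^+=1.9789
step 4: x_pred=9.8234  r=-10.3434  x^+=2.2313  v^+=3.1856  a^+=0.0568
step 5: x_pred=6.8449  r=-7.3449  x^+=1.4537  v^+=1.5052  a^+=-1.3080
step 6: x_pred=2.2687  r=-6.8587  x^+=-2.7656  v^+=-2.0105  a^+=-2.5826
step 7: x_pred=-8.2811  r=13.7911  x^+=1.8416  v^+=-2.3956  a^+=-0.0198
step 8: x_pred=-1.6044  r=7.5344  x^+=3.9258  v^+=-0.6167  a^+=1.3803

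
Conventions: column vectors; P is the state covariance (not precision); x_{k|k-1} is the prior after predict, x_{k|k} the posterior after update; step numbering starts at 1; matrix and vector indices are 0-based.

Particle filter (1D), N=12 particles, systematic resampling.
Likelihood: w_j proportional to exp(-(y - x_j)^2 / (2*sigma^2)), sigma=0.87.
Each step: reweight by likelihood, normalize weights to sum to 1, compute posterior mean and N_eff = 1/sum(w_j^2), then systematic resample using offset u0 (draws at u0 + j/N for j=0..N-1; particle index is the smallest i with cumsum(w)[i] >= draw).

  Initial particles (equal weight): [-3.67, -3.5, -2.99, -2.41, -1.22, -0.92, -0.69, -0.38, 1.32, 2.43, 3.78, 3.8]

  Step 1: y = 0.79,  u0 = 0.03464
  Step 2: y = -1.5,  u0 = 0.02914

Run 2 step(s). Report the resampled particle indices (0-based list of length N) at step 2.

resampled_idx = [0, 0, 0, 1, 1, 1, 2, 2, 3, 4, 4, 5]

step 1: w=[0.0000, 0.0000, 0.0000, 0.0006, 0.0373, 0.0779, 0.1265, 0.2176, 0.4464, 0.0909, 0.0015, 0.0014]  mean=0.5322  Neff=3.5927  idx=[4, 6, 6, 7, 7, 7, 8, 8, 8, 8, 8, 9]
step 2: w=[0.2651, 0.1810, 0.1810, 0.1219, 0.1219, 0.1219, 0.0015, 0.0015, 0.0015, 0.0015, 0.0015, 0.0000]  mean=-0.7024  Neff=5.5449  idx=[0, 0, 0, 1, 1, 1, 2, 2, 3, 4, 4, 5]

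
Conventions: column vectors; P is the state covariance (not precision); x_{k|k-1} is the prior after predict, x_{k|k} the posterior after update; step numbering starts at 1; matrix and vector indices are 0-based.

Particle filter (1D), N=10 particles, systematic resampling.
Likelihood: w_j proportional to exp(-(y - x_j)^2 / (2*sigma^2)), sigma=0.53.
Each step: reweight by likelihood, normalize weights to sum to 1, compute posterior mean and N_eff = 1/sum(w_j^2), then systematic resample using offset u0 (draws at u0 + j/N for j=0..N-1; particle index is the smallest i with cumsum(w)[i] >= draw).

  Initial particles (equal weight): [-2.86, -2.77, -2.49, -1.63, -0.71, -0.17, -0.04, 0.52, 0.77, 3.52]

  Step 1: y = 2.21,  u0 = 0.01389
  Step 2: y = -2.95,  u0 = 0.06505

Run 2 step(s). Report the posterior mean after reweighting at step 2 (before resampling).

post_mean = 0.5473

step 1: w=[0.0000, 0.0000, 0.0000, 0.0000, 0.0000, 0.0005, 0.0016, 0.0790, 0.3180, 0.6009]  mean=2.4010  Neff=2.1346  idx=[7, 8, 8, 8, 9, 9, 9, 9, 9, 9]
step 2: w=[0.8910, 0.0363, 0.0363, 0.0363, 0.0000, 0.0000, 0.0000, 0.0000, 0.0000, 0.0000]  mean=0.5473  Neff=1.2534  idx=[0, 0, 0, 0, 0, 0, 0, 0, 0, 3]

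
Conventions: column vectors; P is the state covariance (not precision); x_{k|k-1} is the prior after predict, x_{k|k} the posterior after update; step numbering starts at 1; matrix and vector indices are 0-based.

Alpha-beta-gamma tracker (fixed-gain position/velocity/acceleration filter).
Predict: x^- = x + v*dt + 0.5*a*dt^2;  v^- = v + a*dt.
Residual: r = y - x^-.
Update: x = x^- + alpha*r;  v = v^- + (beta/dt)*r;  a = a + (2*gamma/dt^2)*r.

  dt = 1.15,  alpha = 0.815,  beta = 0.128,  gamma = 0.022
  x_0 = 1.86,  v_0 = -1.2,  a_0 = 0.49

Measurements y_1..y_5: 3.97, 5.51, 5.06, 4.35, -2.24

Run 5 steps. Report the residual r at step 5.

resid = -9.3677

step 1: x_pred=0.8040  r=3.1660  x^+=3.3843  v^+=-0.2841  a^+=0.5953
step 2: x_pred=3.4512  r=2.0588  x^+=5.1291  v^+=0.6297  a^+=0.6638
step 3: x_pred=6.2922  r=-1.2322  x^+=5.2880  v^+=1.2559  a^+=0.6228
step 4: x_pred=7.1441  r=-2.7941  x^+=4.8669  v^+=1.6612  a^+=0.5299
step 5: x_pred=7.1277  r=-9.3677  x^+=-0.5070  v^+=1.2279  a^+=0.2182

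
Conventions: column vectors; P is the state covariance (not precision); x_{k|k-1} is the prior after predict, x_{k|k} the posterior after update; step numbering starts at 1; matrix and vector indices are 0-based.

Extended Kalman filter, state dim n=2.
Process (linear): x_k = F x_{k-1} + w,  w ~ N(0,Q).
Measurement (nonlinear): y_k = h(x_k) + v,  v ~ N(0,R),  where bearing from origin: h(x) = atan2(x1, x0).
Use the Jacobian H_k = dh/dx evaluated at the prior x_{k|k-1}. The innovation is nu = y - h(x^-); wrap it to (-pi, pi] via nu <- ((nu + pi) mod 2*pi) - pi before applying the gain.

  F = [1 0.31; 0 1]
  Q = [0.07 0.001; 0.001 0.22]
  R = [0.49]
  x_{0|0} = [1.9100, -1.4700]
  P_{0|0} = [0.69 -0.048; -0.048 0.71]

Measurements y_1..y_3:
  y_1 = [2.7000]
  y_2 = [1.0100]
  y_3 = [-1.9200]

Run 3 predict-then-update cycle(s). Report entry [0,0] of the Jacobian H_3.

step 1: x^-=[1.4543, -1.4700]  P^-=[0.7985 0.1731; 0.1731 0.9300]  H_jac=[0.3438 0.3401]  S=[0.7324]  K=[0.4552; 0.5131]  nu=[-2.7924]  x^+=[0.1833, -2.9028]  P^+=[0.6467 0.0020; 0.0020 0.7372]
step 2: x^-=[-0.7166, -2.9028]  P^-=[0.7888 0.2316; 0.2316 0.9572]  H_jac=[0.3247 -0.0802]  S=[0.5673]  K=[0.4188; -0.0027]  nu=[2.8228]  x^+=[0.4656, -2.9104]  P^+=[0.6893 0.2322; 0.2322 0.9572]
step 3: x^-=[-0.4366, -2.9104]  P^-=[0.9953 0.5299; 0.5299 1.1772]  H_jac=[0.3360 -0.0504]  S=[0.5874]  K=[0.5239; 0.2021]  nu=[-0.2003]  x^+=[-0.5415, -2.9509]  P^+=[0.8341 0.4677; 0.4677 1.1532]

H_jac[0,0] = 0.3360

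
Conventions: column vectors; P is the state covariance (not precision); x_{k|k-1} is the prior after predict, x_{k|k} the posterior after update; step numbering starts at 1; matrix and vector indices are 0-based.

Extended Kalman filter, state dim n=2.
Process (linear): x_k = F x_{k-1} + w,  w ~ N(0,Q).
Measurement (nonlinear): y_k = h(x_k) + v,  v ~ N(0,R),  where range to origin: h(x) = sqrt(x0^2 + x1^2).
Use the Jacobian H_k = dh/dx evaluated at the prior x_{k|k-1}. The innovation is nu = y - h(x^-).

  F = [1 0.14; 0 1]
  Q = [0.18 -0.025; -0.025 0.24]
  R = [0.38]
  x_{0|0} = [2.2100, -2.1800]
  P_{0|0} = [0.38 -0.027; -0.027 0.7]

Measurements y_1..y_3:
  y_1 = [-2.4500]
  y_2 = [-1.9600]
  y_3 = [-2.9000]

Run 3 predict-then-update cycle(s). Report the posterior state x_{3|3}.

x_post = [1.1960, 0.5319]

step 1: x^-=[1.9048, -2.1800]  P^-=[0.5662 0.0460; 0.0460 0.9400]  H_jac=[0.6580 -0.7530]  S=[1.1126]  K=[0.3037; -0.6090]  nu=[-5.3449]  x^+=[0.2816, 1.0752]  P^+=[0.4635 0.2518; 0.2518 0.5273]
step 2: x^-=[0.4321, 1.0752]  P^-=[0.7244 0.3006; 0.3006 0.7673]  H_jac=[0.3729 0.9279]  S=[1.3494]  K=[0.4069; 0.6107]  nu=[-3.1188]  x^+=[-0.8369, -0.8295]  P^+=[0.5010 -0.0347; -0.0347 0.2641]
step 3: x^-=[-0.9530, -0.8295]  P^-=[0.6764 -0.0227; -0.0227 0.5041]  H_jac=[-0.7543 -0.6565]  S=[0.9596]  K=[-0.5162; -0.3270]  nu=[-4.1634]  x^+=[1.1960, 0.5319]  P^+=[0.4208 -0.1847; -0.1847 0.4015]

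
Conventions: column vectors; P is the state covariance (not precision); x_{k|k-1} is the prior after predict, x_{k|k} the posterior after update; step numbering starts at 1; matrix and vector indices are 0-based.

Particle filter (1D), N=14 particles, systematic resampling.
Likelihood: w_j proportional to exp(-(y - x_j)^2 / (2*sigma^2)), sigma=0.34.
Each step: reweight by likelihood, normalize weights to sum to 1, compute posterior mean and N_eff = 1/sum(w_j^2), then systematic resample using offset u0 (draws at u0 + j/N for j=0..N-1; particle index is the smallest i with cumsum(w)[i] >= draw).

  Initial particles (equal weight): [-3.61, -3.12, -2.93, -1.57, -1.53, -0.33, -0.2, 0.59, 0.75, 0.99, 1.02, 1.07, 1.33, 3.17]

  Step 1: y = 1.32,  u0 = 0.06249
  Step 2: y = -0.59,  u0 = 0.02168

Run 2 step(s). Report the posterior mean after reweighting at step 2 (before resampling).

step 1: w=[0.0000, 0.0000, 0.0000, 0.0000, 0.0000, 0.0000, 0.0000, 0.0293, 0.0719, 0.1831, 0.1987, 0.2238, 0.2932, 0.0000]  mean=1.0845  Neff=4.6495  idx=[8, 9, 9, 9, 10, 10, 11, 11, 11, 11, 12, 12, 12, 12]
step 2: w=[0.7858, 0.0379, 0.0379, 0.0379, 0.0251, 0.0251, 0.0124, 0.0124, 0.0124, 0.0124, 0.0002, 0.0002, 0.0002, 0.0002]  mean=0.8072  Neff=1.6035  idx=[0, 0, 0, 0, 0, 0, 0, 0, 0, 0, 0, 1, 3, 6]

post_mean = 0.8072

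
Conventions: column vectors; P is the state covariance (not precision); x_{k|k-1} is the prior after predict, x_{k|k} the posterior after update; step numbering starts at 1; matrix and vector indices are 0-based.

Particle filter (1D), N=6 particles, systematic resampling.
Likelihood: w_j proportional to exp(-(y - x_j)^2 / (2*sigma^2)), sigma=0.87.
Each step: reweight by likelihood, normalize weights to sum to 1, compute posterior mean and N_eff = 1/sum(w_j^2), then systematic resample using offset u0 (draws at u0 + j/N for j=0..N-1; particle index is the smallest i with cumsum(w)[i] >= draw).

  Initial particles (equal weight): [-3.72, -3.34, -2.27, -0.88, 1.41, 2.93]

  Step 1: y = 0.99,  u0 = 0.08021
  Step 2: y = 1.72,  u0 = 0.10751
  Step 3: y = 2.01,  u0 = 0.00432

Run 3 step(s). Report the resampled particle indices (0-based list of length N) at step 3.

step 1: w=[0.0000, 0.0000, 0.0008, 0.0925, 0.8292, 0.0775]  mean=1.3130  Neff=1.4244  idx=[3, 4, 4, 4, 4, 4]
step 2: w=[0.0024, 0.1995, 0.1995, 0.1995, 0.1995, 0.1995]  mean=1.4044  Neff=5.0244  idx=[1, 2, 3, 4, 4, 5]
step 3: w=[0.1667, 0.1667, 0.1667, 0.1667, 0.1667, 0.1667]  mean=1.4100  Neff=6.0000  idx=[0, 1, 2, 3, 4, 5]

resampled_idx = [0, 1, 2, 3, 4, 5]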